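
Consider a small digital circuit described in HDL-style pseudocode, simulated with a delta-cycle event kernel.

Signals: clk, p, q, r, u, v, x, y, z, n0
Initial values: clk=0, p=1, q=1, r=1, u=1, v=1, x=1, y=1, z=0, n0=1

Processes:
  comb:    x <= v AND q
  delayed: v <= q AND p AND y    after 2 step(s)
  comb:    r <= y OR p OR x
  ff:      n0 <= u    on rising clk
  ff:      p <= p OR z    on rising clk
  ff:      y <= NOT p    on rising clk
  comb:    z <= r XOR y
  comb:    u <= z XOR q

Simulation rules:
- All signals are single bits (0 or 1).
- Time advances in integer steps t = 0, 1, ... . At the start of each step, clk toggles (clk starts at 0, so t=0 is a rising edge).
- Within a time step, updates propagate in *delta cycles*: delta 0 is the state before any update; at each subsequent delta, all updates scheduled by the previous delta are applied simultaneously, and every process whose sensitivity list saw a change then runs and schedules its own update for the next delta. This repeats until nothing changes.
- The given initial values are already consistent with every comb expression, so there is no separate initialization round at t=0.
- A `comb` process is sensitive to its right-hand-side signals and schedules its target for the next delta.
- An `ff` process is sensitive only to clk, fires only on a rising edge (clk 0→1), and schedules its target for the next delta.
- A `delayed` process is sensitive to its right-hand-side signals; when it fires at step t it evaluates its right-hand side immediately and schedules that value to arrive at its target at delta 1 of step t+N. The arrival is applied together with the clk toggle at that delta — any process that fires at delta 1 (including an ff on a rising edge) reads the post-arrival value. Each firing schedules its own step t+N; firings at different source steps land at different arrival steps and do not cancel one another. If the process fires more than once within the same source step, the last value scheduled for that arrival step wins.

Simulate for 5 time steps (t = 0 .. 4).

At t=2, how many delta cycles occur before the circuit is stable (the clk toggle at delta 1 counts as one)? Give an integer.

2

t=0 Δ0: q=1 v=1 clk=0 z=0 n0=1 p=1 y=1 r=1 u=1 x=1
  Δ1: clk:0→1
  Δ2: y:1→0
  Δ3: z:0→1
  Δ4: u:1→0
  (4Δ to stable)
t=1 Δ0: q=1 v=1 clk=1 z=1 n0=1 p=1 y=0 r=1 u=0 x=1
  Δ1: clk:1→0
  (1Δ to stable)
t=2 Δ0: q=1 v=1 clk=0 z=1 n0=1 p=1 y=0 r=1 u=0 x=1
  Δ1: v:1→0, clk:0→1
  Δ2: n0:1→0, x:1→0
  (2Δ to stable)
t=3 Δ0: q=1 v=0 clk=1 z=1 n0=0 p=1 y=0 r=1 u=0 x=0
  Δ1: clk:1→0
  (1Δ to stable)
t=4 Δ0: q=1 v=0 clk=0 z=1 n0=0 p=1 y=0 r=1 u=0 x=0
  Δ1: clk:0→1
  (1Δ to stable)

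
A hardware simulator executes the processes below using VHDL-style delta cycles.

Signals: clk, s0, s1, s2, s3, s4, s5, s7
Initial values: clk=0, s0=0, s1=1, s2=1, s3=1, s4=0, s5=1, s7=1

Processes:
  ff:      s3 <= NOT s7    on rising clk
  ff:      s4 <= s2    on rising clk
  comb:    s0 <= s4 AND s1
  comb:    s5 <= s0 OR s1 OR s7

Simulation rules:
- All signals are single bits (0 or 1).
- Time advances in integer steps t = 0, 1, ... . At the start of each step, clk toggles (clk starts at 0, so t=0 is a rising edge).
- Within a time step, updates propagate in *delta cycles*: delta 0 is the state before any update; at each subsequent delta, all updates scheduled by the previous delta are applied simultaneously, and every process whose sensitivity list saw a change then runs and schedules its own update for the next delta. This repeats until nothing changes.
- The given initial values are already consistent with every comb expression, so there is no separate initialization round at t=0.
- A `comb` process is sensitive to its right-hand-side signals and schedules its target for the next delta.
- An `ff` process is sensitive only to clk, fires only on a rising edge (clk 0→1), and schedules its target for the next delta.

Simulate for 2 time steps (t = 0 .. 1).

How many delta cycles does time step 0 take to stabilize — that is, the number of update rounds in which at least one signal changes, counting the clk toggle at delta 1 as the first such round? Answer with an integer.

3

[bits: s0,s4,clk,s1,s5,s7,s2,s3]
t=0: Δ0=00011111 Δ1=00111111 Δ2=01111110 Δ3=11111110 | 3Δ
t=1: Δ0=11111110 Δ1=11011110 | 1Δ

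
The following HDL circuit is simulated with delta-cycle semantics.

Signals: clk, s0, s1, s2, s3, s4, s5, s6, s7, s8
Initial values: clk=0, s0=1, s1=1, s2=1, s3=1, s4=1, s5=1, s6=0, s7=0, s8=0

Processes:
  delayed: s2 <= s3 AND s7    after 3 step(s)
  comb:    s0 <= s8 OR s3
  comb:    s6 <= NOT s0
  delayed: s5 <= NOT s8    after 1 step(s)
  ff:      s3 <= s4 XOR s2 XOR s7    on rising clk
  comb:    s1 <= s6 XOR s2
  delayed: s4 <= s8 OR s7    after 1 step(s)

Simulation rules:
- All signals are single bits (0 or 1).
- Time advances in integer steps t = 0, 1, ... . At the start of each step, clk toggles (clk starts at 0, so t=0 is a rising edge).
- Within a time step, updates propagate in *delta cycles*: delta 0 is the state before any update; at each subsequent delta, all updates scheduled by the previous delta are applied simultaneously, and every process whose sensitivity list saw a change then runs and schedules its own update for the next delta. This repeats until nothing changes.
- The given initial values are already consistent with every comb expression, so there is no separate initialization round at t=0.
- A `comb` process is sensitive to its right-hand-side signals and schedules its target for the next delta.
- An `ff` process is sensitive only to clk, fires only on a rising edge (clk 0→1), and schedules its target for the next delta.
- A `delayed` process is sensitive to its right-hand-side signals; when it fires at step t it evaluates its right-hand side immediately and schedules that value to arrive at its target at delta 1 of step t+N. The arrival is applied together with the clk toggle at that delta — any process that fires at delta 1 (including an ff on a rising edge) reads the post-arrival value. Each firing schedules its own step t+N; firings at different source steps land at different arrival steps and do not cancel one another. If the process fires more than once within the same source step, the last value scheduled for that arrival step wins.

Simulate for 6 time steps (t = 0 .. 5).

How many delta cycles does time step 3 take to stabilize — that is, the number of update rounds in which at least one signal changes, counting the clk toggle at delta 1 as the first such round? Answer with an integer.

t0.Δ0 clk=0 s4=1 s6=0 s5=1 s1=1 s0=1 s3=1 s2=1 s8=0 s7=0
t0.Δ1 clk=1 s4=1 s6=0 s5=1 s1=1 s0=1 s3=1 s2=1 s8=0 s7=0
t0.Δ2 clk=1 s4=1 s6=0 s5=1 s1=1 s0=1 s3=0 s2=1 s8=0 s7=0
t0.Δ3 clk=1 s4=1 s6=0 s5=1 s1=1 s0=0 s3=0 s2=1 s8=0 s7=0
t0.Δ4 clk=1 s4=1 s6=1 s5=1 s1=1 s0=0 s3=0 s2=1 s8=0 s7=0
t0.Δ5 clk=1 s4=1 s6=1 s5=1 s1=0 s0=0 s3=0 s2=1 s8=0 s7=0
t1.Δ0 clk=1 s4=1 s6=1 s5=1 s1=0 s0=0 s3=0 s2=1 s8=0 s7=0
t1.Δ1 clk=0 s4=1 s6=1 s5=1 s1=0 s0=0 s3=0 s2=1 s8=0 s7=0
t2.Δ0 clk=0 s4=1 s6=1 s5=1 s1=0 s0=0 s3=0 s2=1 s8=0 s7=0
t2.Δ1 clk=1 s4=1 s6=1 s5=1 s1=0 s0=0 s3=0 s2=1 s8=0 s7=0
t3.Δ0 clk=1 s4=1 s6=1 s5=1 s1=0 s0=0 s3=0 s2=1 s8=0 s7=0
t3.Δ1 clk=0 s4=1 s6=1 s5=1 s1=0 s0=0 s3=0 s2=0 s8=0 s7=0
t3.Δ2 clk=0 s4=1 s6=1 s5=1 s1=1 s0=0 s3=0 s2=0 s8=0 s7=0
t4.Δ0 clk=0 s4=1 s6=1 s5=1 s1=1 s0=0 s3=0 s2=0 s8=0 s7=0
t4.Δ1 clk=1 s4=1 s6=1 s5=1 s1=1 s0=0 s3=0 s2=0 s8=0 s7=0
t4.Δ2 clk=1 s4=1 s6=1 s5=1 s1=1 s0=0 s3=1 s2=0 s8=0 s7=0
t4.Δ3 clk=1 s4=1 s6=1 s5=1 s1=1 s0=1 s3=1 s2=0 s8=0 s7=0
t4.Δ4 clk=1 s4=1 s6=0 s5=1 s1=1 s0=1 s3=1 s2=0 s8=0 s7=0
t4.Δ5 clk=1 s4=1 s6=0 s5=1 s1=0 s0=1 s3=1 s2=0 s8=0 s7=0
t5.Δ0 clk=1 s4=1 s6=0 s5=1 s1=0 s0=1 s3=1 s2=0 s8=0 s7=0
t5.Δ1 clk=0 s4=1 s6=0 s5=1 s1=0 s0=1 s3=1 s2=0 s8=0 s7=0

2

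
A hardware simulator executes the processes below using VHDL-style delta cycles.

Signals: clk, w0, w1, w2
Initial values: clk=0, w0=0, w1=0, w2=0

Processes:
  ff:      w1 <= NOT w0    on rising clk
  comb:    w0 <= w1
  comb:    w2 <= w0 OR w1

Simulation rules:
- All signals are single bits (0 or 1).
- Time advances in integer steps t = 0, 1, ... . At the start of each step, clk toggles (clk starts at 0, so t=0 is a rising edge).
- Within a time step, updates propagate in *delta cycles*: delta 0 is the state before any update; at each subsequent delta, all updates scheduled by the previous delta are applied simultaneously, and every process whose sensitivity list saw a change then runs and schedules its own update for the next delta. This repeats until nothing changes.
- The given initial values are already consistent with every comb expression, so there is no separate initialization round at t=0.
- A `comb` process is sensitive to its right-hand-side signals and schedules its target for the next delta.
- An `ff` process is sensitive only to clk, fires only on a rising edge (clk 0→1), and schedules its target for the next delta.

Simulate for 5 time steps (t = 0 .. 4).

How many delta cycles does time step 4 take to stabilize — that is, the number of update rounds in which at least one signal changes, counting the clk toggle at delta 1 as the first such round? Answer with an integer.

t0.Δ0 clk=0 w0=0 w2=0 w1=0
t0.Δ1 clk=1 w0=0 w2=0 w1=0
t0.Δ2 clk=1 w0=0 w2=0 w1=1
t0.Δ3 clk=1 w0=1 w2=1 w1=1
t1.Δ0 clk=1 w0=1 w2=1 w1=1
t1.Δ1 clk=0 w0=1 w2=1 w1=1
t2.Δ0 clk=0 w0=1 w2=1 w1=1
t2.Δ1 clk=1 w0=1 w2=1 w1=1
t2.Δ2 clk=1 w0=1 w2=1 w1=0
t2.Δ3 clk=1 w0=0 w2=1 w1=0
t2.Δ4 clk=1 w0=0 w2=0 w1=0
t3.Δ0 clk=1 w0=0 w2=0 w1=0
t3.Δ1 clk=0 w0=0 w2=0 w1=0
t4.Δ0 clk=0 w0=0 w2=0 w1=0
t4.Δ1 clk=1 w0=0 w2=0 w1=0
t4.Δ2 clk=1 w0=0 w2=0 w1=1
t4.Δ3 clk=1 w0=1 w2=1 w1=1

3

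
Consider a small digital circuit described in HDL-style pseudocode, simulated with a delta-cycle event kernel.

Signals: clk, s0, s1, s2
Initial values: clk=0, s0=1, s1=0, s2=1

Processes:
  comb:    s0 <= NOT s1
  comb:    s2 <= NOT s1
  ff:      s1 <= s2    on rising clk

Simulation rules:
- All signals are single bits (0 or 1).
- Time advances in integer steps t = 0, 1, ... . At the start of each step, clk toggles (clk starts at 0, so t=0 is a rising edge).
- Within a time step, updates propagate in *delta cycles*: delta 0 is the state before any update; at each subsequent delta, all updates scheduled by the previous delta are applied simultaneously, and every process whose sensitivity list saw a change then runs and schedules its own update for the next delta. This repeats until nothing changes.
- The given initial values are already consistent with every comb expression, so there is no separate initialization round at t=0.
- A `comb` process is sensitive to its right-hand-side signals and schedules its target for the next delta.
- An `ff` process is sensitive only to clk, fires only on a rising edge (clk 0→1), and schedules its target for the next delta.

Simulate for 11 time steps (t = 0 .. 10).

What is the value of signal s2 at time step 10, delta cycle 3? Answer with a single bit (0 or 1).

1

t=0 Δ0: s0=1 s1=0 clk=0 s2=1
  Δ1: clk:0→1
  Δ2: s1:0→1
  Δ3: s0:1→0, s2:1→0
  (3Δ to stable)
t=1 Δ0: s0=0 s1=1 clk=1 s2=0
  Δ1: clk:1→0
  (1Δ to stable)
t=2 Δ0: s0=0 s1=1 clk=0 s2=0
  Δ1: clk:0→1
  Δ2: s1:1→0
  Δ3: s0:0→1, s2:0→1
  (3Δ to stable)
t=3 Δ0: s0=1 s1=0 clk=1 s2=1
  Δ1: clk:1→0
  (1Δ to stable)
t=4 Δ0: s0=1 s1=0 clk=0 s2=1
  Δ1: clk:0→1
  Δ2: s1:0→1
  Δ3: s0:1→0, s2:1→0
  (3Δ to stable)
t=5 Δ0: s0=0 s1=1 clk=1 s2=0
  Δ1: clk:1→0
  (1Δ to stable)
t=6 Δ0: s0=0 s1=1 clk=0 s2=0
  Δ1: clk:0→1
  Δ2: s1:1→0
  Δ3: s0:0→1, s2:0→1
  (3Δ to stable)
t=7 Δ0: s0=1 s1=0 clk=1 s2=1
  Δ1: clk:1→0
  (1Δ to stable)
t=8 Δ0: s0=1 s1=0 clk=0 s2=1
  Δ1: clk:0→1
  Δ2: s1:0→1
  Δ3: s0:1→0, s2:1→0
  (3Δ to stable)
t=9 Δ0: s0=0 s1=1 clk=1 s2=0
  Δ1: clk:1→0
  (1Δ to stable)
t=10 Δ0: s0=0 s1=1 clk=0 s2=0
  Δ1: clk:0→1
  Δ2: s1:1→0
  Δ3: s0:0→1, s2:0→1
  (3Δ to stable)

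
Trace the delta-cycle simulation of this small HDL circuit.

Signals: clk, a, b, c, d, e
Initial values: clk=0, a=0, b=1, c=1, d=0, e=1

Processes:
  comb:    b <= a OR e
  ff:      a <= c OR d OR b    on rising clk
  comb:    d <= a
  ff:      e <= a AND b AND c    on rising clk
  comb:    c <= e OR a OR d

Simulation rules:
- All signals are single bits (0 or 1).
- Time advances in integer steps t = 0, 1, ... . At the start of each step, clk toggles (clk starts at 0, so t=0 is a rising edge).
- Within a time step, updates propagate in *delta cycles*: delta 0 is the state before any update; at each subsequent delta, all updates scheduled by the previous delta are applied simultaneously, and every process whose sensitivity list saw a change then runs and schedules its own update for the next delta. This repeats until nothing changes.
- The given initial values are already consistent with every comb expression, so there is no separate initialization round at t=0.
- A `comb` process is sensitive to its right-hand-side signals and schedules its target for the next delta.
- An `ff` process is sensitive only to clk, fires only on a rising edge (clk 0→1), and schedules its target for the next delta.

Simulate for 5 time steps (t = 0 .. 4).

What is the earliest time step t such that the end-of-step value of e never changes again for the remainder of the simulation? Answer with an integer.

t=0 Δ0: b=1 clk=0 a=0 c=1 e=1 d=0
  Δ1: clk:0→1
  Δ2: a:0→1, e:1→0
  Δ3: d:0→1
  (3Δ to stable)
t=1 Δ0: b=1 clk=1 a=1 c=1 e=0 d=1
  Δ1: clk:1→0
  (1Δ to stable)
t=2 Δ0: b=1 clk=0 a=1 c=1 e=0 d=1
  Δ1: clk:0→1
  Δ2: e:0→1
  (2Δ to stable)
t=3 Δ0: b=1 clk=1 a=1 c=1 e=1 d=1
  Δ1: clk:1→0
  (1Δ to stable)
t=4 Δ0: b=1 clk=0 a=1 c=1 e=1 d=1
  Δ1: clk:0→1
  (1Δ to stable)

2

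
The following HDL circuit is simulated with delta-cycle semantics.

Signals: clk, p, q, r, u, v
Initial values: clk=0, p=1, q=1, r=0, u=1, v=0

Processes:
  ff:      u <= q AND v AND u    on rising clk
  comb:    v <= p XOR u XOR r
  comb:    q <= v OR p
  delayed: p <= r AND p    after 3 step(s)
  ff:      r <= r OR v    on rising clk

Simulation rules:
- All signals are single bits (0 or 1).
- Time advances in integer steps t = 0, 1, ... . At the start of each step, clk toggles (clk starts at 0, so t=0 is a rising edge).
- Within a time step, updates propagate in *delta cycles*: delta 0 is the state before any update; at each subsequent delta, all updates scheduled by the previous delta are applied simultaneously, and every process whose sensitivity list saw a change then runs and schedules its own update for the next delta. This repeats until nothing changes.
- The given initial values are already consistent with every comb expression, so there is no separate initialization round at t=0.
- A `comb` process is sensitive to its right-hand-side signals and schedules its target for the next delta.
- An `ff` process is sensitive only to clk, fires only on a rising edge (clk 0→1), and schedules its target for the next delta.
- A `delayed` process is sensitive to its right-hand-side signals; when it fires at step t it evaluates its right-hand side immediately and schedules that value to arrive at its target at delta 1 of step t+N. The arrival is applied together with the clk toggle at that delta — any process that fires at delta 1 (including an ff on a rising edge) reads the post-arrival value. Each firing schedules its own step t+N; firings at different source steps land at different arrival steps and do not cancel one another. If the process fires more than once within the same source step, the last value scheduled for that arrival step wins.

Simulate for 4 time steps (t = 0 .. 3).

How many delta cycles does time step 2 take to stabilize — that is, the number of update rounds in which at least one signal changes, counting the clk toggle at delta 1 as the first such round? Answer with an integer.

t0.Δ0 u=1 p=1 q=1 v=0 clk=0 r=0
t0.Δ1 u=1 p=1 q=1 v=0 clk=1 r=0
t0.Δ2 u=0 p=1 q=1 v=0 clk=1 r=0
t0.Δ3 u=0 p=1 q=1 v=1 clk=1 r=0
t1.Δ0 u=0 p=1 q=1 v=1 clk=1 r=0
t1.Δ1 u=0 p=1 q=1 v=1 clk=0 r=0
t2.Δ0 u=0 p=1 q=1 v=1 clk=0 r=0
t2.Δ1 u=0 p=1 q=1 v=1 clk=1 r=0
t2.Δ2 u=0 p=1 q=1 v=1 clk=1 r=1
t2.Δ3 u=0 p=1 q=1 v=0 clk=1 r=1
t3.Δ0 u=0 p=1 q=1 v=0 clk=1 r=1
t3.Δ1 u=0 p=1 q=1 v=0 clk=0 r=1

3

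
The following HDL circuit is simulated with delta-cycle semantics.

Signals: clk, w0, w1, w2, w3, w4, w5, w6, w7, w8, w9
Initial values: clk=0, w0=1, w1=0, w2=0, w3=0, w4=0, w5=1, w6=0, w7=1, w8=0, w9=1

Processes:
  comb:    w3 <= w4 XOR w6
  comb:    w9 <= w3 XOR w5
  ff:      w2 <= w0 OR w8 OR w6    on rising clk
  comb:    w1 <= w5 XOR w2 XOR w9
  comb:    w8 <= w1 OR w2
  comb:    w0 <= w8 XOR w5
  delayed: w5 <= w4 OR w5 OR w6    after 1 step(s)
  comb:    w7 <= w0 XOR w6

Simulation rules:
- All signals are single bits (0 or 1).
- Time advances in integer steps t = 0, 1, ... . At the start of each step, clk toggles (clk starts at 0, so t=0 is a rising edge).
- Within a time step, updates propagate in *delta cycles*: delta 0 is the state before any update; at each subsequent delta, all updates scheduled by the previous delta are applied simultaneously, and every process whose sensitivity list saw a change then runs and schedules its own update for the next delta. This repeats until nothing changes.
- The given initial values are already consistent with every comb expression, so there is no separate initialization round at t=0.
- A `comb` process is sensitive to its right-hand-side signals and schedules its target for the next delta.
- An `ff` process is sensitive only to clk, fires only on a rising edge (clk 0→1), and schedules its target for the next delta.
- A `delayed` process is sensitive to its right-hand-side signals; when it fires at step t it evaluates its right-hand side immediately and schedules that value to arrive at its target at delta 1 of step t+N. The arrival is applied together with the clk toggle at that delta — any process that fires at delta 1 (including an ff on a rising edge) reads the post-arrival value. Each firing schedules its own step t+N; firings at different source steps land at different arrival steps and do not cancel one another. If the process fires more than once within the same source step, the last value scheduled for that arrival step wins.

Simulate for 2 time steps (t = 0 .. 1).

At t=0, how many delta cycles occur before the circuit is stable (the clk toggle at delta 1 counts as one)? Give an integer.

t0.Δ0 w5=1 clk=0 w0=1 w3=0 w9=1 w4=0 w8=0 w6=0 w1=0 w7=1 w2=0
t0.Δ1 w5=1 clk=1 w0=1 w3=0 w9=1 w4=0 w8=0 w6=0 w1=0 w7=1 w2=0
t0.Δ2 w5=1 clk=1 w0=1 w3=0 w9=1 w4=0 w8=0 w6=0 w1=0 w7=1 w2=1
t0.Δ3 w5=1 clk=1 w0=1 w3=0 w9=1 w4=0 w8=1 w6=0 w1=1 w7=1 w2=1
t0.Δ4 w5=1 clk=1 w0=0 w3=0 w9=1 w4=0 w8=1 w6=0 w1=1 w7=1 w2=1
t0.Δ5 w5=1 clk=1 w0=0 w3=0 w9=1 w4=0 w8=1 w6=0 w1=1 w7=0 w2=1
t1.Δ0 w5=1 clk=1 w0=0 w3=0 w9=1 w4=0 w8=1 w6=0 w1=1 w7=0 w2=1
t1.Δ1 w5=1 clk=0 w0=0 w3=0 w9=1 w4=0 w8=1 w6=0 w1=1 w7=0 w2=1

5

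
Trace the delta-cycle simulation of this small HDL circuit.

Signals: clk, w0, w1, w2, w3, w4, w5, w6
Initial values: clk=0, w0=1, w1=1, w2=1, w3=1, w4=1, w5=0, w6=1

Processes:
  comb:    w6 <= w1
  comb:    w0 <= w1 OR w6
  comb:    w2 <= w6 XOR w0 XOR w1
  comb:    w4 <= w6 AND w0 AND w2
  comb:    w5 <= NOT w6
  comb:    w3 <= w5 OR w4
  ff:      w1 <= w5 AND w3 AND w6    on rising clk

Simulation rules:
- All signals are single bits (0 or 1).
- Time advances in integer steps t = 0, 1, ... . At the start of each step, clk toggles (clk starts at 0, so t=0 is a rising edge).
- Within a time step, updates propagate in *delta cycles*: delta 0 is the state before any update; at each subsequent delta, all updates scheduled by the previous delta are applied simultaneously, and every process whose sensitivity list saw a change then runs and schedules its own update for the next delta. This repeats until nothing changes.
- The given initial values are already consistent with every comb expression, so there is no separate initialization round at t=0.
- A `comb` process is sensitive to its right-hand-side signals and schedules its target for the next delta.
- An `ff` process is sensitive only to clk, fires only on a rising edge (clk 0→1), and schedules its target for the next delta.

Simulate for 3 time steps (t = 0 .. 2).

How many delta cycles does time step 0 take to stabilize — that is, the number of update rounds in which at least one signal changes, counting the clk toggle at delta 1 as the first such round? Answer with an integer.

5

t0.Δ0 w4=1 clk=0 w3=1 w2=1 w1=1 w0=1 w5=0 w6=1
t0.Δ1 w4=1 clk=1 w3=1 w2=1 w1=1 w0=1 w5=0 w6=1
t0.Δ2 w4=1 clk=1 w3=1 w2=1 w1=0 w0=1 w5=0 w6=1
t0.Δ3 w4=1 clk=1 w3=1 w2=0 w1=0 w0=1 w5=0 w6=0
t0.Δ4 w4=0 clk=1 w3=1 w2=1 w1=0 w0=0 w5=1 w6=0
t0.Δ5 w4=0 clk=1 w3=1 w2=0 w1=0 w0=0 w5=1 w6=0
t1.Δ0 w4=0 clk=1 w3=1 w2=0 w1=0 w0=0 w5=1 w6=0
t1.Δ1 w4=0 clk=0 w3=1 w2=0 w1=0 w0=0 w5=1 w6=0
t2.Δ0 w4=0 clk=0 w3=1 w2=0 w1=0 w0=0 w5=1 w6=0
t2.Δ1 w4=0 clk=1 w3=1 w2=0 w1=0 w0=0 w5=1 w6=0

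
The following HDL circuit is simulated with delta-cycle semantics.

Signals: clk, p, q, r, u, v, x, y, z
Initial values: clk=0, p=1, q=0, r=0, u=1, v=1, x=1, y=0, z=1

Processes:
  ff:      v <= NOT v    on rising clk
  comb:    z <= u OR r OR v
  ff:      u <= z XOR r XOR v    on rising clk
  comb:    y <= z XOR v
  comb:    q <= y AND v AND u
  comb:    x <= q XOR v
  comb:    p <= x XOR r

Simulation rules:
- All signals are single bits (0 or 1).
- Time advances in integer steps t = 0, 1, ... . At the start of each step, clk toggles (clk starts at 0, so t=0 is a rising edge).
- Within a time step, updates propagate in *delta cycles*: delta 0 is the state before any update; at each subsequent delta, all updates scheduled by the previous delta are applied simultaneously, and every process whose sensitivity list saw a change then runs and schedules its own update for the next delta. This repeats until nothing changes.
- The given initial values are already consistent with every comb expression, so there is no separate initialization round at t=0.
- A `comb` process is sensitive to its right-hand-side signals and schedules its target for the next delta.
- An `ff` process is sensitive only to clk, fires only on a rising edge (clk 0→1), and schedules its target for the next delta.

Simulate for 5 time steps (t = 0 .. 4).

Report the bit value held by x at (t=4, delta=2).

t0.Δ0 y=0 x=1 r=0 z=1 v=1 clk=0 u=1 q=0 p=1
t0.Δ1 y=0 x=1 r=0 z=1 v=1 clk=1 u=1 q=0 p=1
t0.Δ2 y=0 x=1 r=0 z=1 v=0 clk=1 u=0 q=0 p=1
t0.Δ3 y=1 x=0 r=0 z=0 v=0 clk=1 u=0 q=0 p=1
t0.Δ4 y=0 x=0 r=0 z=0 v=0 clk=1 u=0 q=0 p=0
t1.Δ0 y=0 x=0 r=0 z=0 v=0 clk=1 u=0 q=0 p=0
t1.Δ1 y=0 x=0 r=0 z=0 v=0 clk=0 u=0 q=0 p=0
t2.Δ0 y=0 x=0 r=0 z=0 v=0 clk=0 u=0 q=0 p=0
t2.Δ1 y=0 x=0 r=0 z=0 v=0 clk=1 u=0 q=0 p=0
t2.Δ2 y=0 x=0 r=0 z=0 v=1 clk=1 u=0 q=0 p=0
t2.Δ3 y=1 x=1 r=0 z=1 v=1 clk=1 u=0 q=0 p=0
t2.Δ4 y=0 x=1 r=0 z=1 v=1 clk=1 u=0 q=0 p=1
t3.Δ0 y=0 x=1 r=0 z=1 v=1 clk=1 u=0 q=0 p=1
t3.Δ1 y=0 x=1 r=0 z=1 v=1 clk=0 u=0 q=0 p=1
t4.Δ0 y=0 x=1 r=0 z=1 v=1 clk=0 u=0 q=0 p=1
t4.Δ1 y=0 x=1 r=0 z=1 v=1 clk=1 u=0 q=0 p=1
t4.Δ2 y=0 x=1 r=0 z=1 v=0 clk=1 u=0 q=0 p=1
t4.Δ3 y=1 x=0 r=0 z=0 v=0 clk=1 u=0 q=0 p=1
t4.Δ4 y=0 x=0 r=0 z=0 v=0 clk=1 u=0 q=0 p=0

1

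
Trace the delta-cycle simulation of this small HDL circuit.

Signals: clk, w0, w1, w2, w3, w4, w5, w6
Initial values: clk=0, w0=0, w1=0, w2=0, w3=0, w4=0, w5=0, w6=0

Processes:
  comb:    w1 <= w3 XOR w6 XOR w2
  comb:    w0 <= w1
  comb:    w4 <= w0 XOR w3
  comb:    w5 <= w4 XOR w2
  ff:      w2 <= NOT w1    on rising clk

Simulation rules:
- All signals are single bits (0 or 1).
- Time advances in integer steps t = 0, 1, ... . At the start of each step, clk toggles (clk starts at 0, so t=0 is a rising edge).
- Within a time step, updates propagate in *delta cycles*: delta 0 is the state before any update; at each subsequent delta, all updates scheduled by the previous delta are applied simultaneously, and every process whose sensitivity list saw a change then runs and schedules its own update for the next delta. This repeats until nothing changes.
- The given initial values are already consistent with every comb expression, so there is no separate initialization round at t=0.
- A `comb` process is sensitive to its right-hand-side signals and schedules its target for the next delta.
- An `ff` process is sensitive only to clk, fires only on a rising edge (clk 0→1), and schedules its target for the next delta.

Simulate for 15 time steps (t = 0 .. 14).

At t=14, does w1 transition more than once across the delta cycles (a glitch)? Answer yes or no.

no

[bits: w4,w1,w0,w3,w2,clk,w6,w5]
t=0: Δ0=00000000 Δ1=00000100 Δ2=00001100 Δ3=01001101 Δ4=01101101 Δ5=11101101 Δ6=11101100 | 6Δ
t=1: Δ0=11101100 Δ1=11101000 | 1Δ
t=2: Δ0=11101000 Δ1=11101100 Δ2=11100100 Δ3=10100101 Δ4=10000101 Δ5=00000101 Δ6=00000100 | 6Δ
t=3: Δ0=00000100 Δ1=00000000 | 1Δ
t=4: Δ0=00000000 Δ1=00000100 Δ2=00001100 Δ3=01001101 Δ4=01101101 Δ5=11101101 Δ6=11101100 | 6Δ
t=5: Δ0=11101100 Δ1=11101000 | 1Δ
t=6: Δ0=11101000 Δ1=11101100 Δ2=11100100 Δ3=10100101 Δ4=10000101 Δ5=00000101 Δ6=00000100 | 6Δ
t=7: Δ0=00000100 Δ1=00000000 | 1Δ
t=8: Δ0=00000000 Δ1=00000100 Δ2=00001100 Δ3=01001101 Δ4=01101101 Δ5=11101101 Δ6=11101100 | 6Δ
t=9: Δ0=11101100 Δ1=11101000 | 1Δ
t=10: Δ0=11101000 Δ1=11101100 Δ2=11100100 Δ3=10100101 Δ4=10000101 Δ5=00000101 Δ6=00000100 | 6Δ
t=11: Δ0=00000100 Δ1=00000000 | 1Δ
t=12: Δ0=00000000 Δ1=00000100 Δ2=00001100 Δ3=01001101 Δ4=01101101 Δ5=11101101 Δ6=11101100 | 6Δ
t=13: Δ0=11101100 Δ1=11101000 | 1Δ
t=14: Δ0=11101000 Δ1=11101100 Δ2=11100100 Δ3=10100101 Δ4=10000101 Δ5=00000101 Δ6=00000100 | 6Δ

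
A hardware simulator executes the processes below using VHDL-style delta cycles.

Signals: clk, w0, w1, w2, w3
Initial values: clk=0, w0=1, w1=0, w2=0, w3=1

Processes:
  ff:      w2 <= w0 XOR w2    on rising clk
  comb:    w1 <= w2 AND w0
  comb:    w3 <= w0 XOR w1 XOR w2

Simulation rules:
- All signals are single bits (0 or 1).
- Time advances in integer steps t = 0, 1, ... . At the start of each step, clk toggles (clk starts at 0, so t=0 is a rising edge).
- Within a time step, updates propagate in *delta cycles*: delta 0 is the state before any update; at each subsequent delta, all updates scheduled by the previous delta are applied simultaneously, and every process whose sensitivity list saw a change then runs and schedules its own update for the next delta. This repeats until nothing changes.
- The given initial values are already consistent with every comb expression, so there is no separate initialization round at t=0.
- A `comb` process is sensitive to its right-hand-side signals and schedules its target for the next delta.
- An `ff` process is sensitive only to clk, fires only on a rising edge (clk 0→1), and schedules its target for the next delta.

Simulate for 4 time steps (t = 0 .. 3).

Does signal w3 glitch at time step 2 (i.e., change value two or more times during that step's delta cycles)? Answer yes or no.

t0.Δ0 clk=0 w1=0 w3=1 w2=0 w0=1
t0.Δ1 clk=1 w1=0 w3=1 w2=0 w0=1
t0.Δ2 clk=1 w1=0 w3=1 w2=1 w0=1
t0.Δ3 clk=1 w1=1 w3=0 w2=1 w0=1
t0.Δ4 clk=1 w1=1 w3=1 w2=1 w0=1
t1.Δ0 clk=1 w1=1 w3=1 w2=1 w0=1
t1.Δ1 clk=0 w1=1 w3=1 w2=1 w0=1
t2.Δ0 clk=0 w1=1 w3=1 w2=1 w0=1
t2.Δ1 clk=1 w1=1 w3=1 w2=1 w0=1
t2.Δ2 clk=1 w1=1 w3=1 w2=0 w0=1
t2.Δ3 clk=1 w1=0 w3=0 w2=0 w0=1
t2.Δ4 clk=1 w1=0 w3=1 w2=0 w0=1
t3.Δ0 clk=1 w1=0 w3=1 w2=0 w0=1
t3.Δ1 clk=0 w1=0 w3=1 w2=0 w0=1

yes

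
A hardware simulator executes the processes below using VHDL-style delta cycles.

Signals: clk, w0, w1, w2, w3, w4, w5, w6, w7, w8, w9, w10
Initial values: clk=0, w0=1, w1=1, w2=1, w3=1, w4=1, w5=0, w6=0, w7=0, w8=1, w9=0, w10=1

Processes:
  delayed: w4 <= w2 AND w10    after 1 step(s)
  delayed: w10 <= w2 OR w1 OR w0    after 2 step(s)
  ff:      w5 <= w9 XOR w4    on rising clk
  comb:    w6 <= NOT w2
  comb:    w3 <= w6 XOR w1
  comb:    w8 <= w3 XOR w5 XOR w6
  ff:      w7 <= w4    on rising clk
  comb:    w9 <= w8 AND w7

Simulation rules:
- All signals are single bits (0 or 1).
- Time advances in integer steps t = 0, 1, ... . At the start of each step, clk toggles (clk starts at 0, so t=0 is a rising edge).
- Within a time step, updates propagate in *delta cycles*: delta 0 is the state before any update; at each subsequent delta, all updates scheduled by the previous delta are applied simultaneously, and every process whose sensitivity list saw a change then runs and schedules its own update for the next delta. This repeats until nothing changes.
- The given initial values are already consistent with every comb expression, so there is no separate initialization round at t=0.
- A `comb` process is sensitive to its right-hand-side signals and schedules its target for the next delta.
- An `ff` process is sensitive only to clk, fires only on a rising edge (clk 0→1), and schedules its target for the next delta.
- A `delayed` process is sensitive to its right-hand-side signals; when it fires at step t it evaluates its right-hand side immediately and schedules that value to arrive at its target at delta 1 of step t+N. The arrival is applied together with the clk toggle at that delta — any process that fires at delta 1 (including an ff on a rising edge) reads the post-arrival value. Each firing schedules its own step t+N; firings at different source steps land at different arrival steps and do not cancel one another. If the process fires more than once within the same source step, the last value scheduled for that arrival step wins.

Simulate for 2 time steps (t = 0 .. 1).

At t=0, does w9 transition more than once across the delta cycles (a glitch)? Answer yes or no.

t=0 Δ0: w0=1 w5=0 w10=1 w9=0 w6=0 w7=0 w2=1 w3=1 w4=1 w1=1 clk=0 w8=1
  Δ1: clk:0→1
  Δ2: w5:0→1, w7:0→1
  Δ3: w9:0→1, w8:1→0
  Δ4: w9:1→0
  (4Δ to stable)
t=1 Δ0: w0=1 w5=1 w10=1 w9=0 w6=0 w7=1 w2=1 w3=1 w4=1 w1=1 clk=1 w8=0
  Δ1: clk:1→0
  (1Δ to stable)

yes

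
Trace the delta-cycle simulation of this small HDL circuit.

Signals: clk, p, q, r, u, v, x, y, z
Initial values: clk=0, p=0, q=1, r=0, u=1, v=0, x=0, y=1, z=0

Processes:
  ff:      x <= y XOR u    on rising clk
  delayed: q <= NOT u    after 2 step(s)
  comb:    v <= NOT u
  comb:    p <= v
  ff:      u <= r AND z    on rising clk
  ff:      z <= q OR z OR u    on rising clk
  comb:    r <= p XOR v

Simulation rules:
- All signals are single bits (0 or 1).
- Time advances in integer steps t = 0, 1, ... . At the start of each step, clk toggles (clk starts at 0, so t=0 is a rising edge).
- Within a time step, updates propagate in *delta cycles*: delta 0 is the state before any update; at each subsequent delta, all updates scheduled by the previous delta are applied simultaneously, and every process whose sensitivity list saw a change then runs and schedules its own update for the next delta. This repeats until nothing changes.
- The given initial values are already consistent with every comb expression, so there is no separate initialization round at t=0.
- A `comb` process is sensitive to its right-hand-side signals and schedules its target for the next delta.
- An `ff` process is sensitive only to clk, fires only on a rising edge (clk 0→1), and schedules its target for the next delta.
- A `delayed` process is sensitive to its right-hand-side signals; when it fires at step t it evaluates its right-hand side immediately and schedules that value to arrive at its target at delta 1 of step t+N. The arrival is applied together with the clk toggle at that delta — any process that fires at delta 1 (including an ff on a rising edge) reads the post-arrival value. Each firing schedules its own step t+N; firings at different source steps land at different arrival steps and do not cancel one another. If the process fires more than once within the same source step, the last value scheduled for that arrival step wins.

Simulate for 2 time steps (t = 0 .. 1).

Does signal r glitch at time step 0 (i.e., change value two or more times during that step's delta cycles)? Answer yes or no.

yes

t=0 Δ0: x=0 clk=0 r=0 v=0 q=1 y=1 p=0 z=0 u=1
  Δ1: clk:0→1
  Δ2: z:0→1, u:1→0
  Δ3: v:0→1
  Δ4: r:0→1, p:0→1
  Δ5: r:1→0
  (5Δ to stable)
t=1 Δ0: x=0 clk=1 r=0 v=1 q=1 y=1 p=1 z=1 u=0
  Δ1: clk:1→0
  (1Δ to stable)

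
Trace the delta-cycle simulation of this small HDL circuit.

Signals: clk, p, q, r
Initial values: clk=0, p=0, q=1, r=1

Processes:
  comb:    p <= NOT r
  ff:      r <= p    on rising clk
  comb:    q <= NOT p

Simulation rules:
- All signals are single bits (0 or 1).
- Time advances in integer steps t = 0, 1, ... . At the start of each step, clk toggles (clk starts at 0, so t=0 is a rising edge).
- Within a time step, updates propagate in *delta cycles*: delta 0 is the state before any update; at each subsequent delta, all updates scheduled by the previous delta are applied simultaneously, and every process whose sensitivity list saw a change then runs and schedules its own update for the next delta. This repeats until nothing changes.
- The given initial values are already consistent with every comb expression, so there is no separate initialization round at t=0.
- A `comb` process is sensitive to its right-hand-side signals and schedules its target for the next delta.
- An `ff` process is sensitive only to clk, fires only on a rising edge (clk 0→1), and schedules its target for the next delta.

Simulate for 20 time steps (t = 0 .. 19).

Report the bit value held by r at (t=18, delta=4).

1

t0.Δ0 q=1 p=0 clk=0 r=1
t0.Δ1 q=1 p=0 clk=1 r=1
t0.Δ2 q=1 p=0 clk=1 r=0
t0.Δ3 q=1 p=1 clk=1 r=0
t0.Δ4 q=0 p=1 clk=1 r=0
t1.Δ0 q=0 p=1 clk=1 r=0
t1.Δ1 q=0 p=1 clk=0 r=0
t2.Δ0 q=0 p=1 clk=0 r=0
t2.Δ1 q=0 p=1 clk=1 r=0
t2.Δ2 q=0 p=1 clk=1 r=1
t2.Δ3 q=0 p=0 clk=1 r=1
t2.Δ4 q=1 p=0 clk=1 r=1
t3.Δ0 q=1 p=0 clk=1 r=1
t3.Δ1 q=1 p=0 clk=0 r=1
t4.Δ0 q=1 p=0 clk=0 r=1
t4.Δ1 q=1 p=0 clk=1 r=1
t4.Δ2 q=1 p=0 clk=1 r=0
t4.Δ3 q=1 p=1 clk=1 r=0
t4.Δ4 q=0 p=1 clk=1 r=0
t5.Δ0 q=0 p=1 clk=1 r=0
t5.Δ1 q=0 p=1 clk=0 r=0
t6.Δ0 q=0 p=1 clk=0 r=0
t6.Δ1 q=0 p=1 clk=1 r=0
t6.Δ2 q=0 p=1 clk=1 r=1
t6.Δ3 q=0 p=0 clk=1 r=1
t6.Δ4 q=1 p=0 clk=1 r=1
t7.Δ0 q=1 p=0 clk=1 r=1
t7.Δ1 q=1 p=0 clk=0 r=1
t8.Δ0 q=1 p=0 clk=0 r=1
t8.Δ1 q=1 p=0 clk=1 r=1
t8.Δ2 q=1 p=0 clk=1 r=0
t8.Δ3 q=1 p=1 clk=1 r=0
t8.Δ4 q=0 p=1 clk=1 r=0
t9.Δ0 q=0 p=1 clk=1 r=0
t9.Δ1 q=0 p=1 clk=0 r=0
t10.Δ0 q=0 p=1 clk=0 r=0
t10.Δ1 q=0 p=1 clk=1 r=0
t10.Δ2 q=0 p=1 clk=1 r=1
t10.Δ3 q=0 p=0 clk=1 r=1
t10.Δ4 q=1 p=0 clk=1 r=1
t11.Δ0 q=1 p=0 clk=1 r=1
t11.Δ1 q=1 p=0 clk=0 r=1
t12.Δ0 q=1 p=0 clk=0 r=1
t12.Δ1 q=1 p=0 clk=1 r=1
t12.Δ2 q=1 p=0 clk=1 r=0
t12.Δ3 q=1 p=1 clk=1 r=0
t12.Δ4 q=0 p=1 clk=1 r=0
t13.Δ0 q=0 p=1 clk=1 r=0
t13.Δ1 q=0 p=1 clk=0 r=0
t14.Δ0 q=0 p=1 clk=0 r=0
t14.Δ1 q=0 p=1 clk=1 r=0
t14.Δ2 q=0 p=1 clk=1 r=1
t14.Δ3 q=0 p=0 clk=1 r=1
t14.Δ4 q=1 p=0 clk=1 r=1
t15.Δ0 q=1 p=0 clk=1 r=1
t15.Δ1 q=1 p=0 clk=0 r=1
t16.Δ0 q=1 p=0 clk=0 r=1
t16.Δ1 q=1 p=0 clk=1 r=1
t16.Δ2 q=1 p=0 clk=1 r=0
t16.Δ3 q=1 p=1 clk=1 r=0
t16.Δ4 q=0 p=1 clk=1 r=0
t17.Δ0 q=0 p=1 clk=1 r=0
t17.Δ1 q=0 p=1 clk=0 r=0
t18.Δ0 q=0 p=1 clk=0 r=0
t18.Δ1 q=0 p=1 clk=1 r=0
t18.Δ2 q=0 p=1 clk=1 r=1
t18.Δ3 q=0 p=0 clk=1 r=1
t18.Δ4 q=1 p=0 clk=1 r=1
t19.Δ0 q=1 p=0 clk=1 r=1
t19.Δ1 q=1 p=0 clk=0 r=1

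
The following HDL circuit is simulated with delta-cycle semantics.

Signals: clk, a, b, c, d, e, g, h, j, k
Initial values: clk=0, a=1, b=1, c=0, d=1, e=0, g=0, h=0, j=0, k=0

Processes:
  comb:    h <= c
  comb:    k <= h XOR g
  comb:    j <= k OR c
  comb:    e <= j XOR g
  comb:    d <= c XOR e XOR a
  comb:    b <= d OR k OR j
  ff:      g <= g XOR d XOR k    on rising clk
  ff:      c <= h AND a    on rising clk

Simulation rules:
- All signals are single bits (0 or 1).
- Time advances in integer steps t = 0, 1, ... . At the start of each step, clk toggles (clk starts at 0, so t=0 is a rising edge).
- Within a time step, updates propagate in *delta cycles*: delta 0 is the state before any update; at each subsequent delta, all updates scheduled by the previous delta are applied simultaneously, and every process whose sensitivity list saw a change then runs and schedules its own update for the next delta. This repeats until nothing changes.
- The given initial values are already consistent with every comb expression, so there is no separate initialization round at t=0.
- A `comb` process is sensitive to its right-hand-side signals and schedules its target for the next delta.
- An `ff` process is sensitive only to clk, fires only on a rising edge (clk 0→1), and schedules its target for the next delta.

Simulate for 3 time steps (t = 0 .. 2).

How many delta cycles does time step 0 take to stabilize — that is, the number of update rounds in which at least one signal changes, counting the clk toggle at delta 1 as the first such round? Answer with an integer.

t=0 Δ0: b=1 d=1 h=0 e=0 clk=0 a=1 j=0 c=0 g=0 k=0
  Δ1: clk:0→1
  Δ2: g:0→1
  Δ3: e:0→1, k:0→1
  Δ4: d:1→0, j:0→1
  Δ5: e:1→0
  Δ6: d:0→1
  (6Δ to stable)
t=1 Δ0: b=1 d=1 h=0 e=0 clk=1 a=1 j=1 c=0 g=1 k=1
  Δ1: clk:1→0
  (1Δ to stable)
t=2 Δ0: b=1 d=1 h=0 e=0 clk=0 a=1 j=1 c=0 g=1 k=1
  Δ1: clk:0→1
  (1Δ to stable)

6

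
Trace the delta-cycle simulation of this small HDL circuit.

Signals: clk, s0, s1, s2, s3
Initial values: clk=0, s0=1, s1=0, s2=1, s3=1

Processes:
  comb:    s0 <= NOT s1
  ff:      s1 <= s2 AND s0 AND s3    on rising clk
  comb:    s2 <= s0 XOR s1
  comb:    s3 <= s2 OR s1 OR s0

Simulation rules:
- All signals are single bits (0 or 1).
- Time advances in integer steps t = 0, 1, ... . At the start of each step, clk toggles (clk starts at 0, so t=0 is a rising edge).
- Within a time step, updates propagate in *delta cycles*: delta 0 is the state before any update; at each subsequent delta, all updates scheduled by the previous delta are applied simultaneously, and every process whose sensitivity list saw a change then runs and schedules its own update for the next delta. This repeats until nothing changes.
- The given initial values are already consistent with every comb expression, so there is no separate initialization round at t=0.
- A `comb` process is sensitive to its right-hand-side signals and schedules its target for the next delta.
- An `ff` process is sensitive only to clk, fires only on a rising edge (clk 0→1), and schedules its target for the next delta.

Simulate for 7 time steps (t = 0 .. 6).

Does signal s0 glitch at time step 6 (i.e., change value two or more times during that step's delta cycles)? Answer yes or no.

no

[bits: s0,s3,s1,s2,clk]
t=0: Δ0=11010 Δ1=11011 Δ2=11111 Δ3=01101 Δ4=01111 | 4Δ
t=1: Δ0=01111 Δ1=01110 | 1Δ
t=2: Δ0=01110 Δ1=01111 Δ2=01011 Δ3=11001 Δ4=11011 | 4Δ
t=3: Δ0=11011 Δ1=11010 | 1Δ
t=4: Δ0=11010 Δ1=11011 Δ2=11111 Δ3=01101 Δ4=01111 | 4Δ
t=5: Δ0=01111 Δ1=01110 | 1Δ
t=6: Δ0=01110 Δ1=01111 Δ2=01011 Δ3=11001 Δ4=11011 | 4Δ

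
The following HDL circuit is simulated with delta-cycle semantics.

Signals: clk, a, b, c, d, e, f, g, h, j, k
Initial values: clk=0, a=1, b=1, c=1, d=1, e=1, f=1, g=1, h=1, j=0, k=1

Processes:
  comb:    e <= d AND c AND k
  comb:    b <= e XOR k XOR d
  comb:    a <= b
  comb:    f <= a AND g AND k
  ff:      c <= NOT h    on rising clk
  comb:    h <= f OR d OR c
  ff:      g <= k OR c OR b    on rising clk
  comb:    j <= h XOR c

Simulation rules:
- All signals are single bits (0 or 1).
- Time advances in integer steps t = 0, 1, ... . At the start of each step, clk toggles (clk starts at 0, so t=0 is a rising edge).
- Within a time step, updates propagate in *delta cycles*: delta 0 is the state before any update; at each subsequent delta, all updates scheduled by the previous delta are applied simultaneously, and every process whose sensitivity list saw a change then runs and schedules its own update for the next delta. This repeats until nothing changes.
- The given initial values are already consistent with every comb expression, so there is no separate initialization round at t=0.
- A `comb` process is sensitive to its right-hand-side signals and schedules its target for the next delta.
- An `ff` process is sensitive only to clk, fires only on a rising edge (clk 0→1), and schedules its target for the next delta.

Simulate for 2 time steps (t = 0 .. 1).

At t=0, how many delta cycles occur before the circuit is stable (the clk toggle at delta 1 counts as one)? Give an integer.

[bits: a,f,b,g,clk,d,e,c,k,j,h]
t=0: Δ0=11110111101 Δ1=11111111101 Δ2=11111110101 Δ3=11111100111 Δ4=11011100111 Δ5=01011100111 Δ6=00011100111 | 6Δ
t=1: Δ0=00011100111 Δ1=00010100111 | 1Δ

6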